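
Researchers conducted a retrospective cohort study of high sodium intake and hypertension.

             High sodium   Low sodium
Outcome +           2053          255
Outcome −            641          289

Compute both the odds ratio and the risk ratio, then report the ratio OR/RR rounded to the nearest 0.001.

2.233

Reading the table with exposure as columns: a = 2053 (High sodium, case), b = 641 (High sodium, non-case), c = 255 (Low sodium, case), d = 289.
OR = (2053·289)/(641·255) = 593317/163455 = 3.62985
Risk in exposed = 2053/2694 = 0.76206; risk in unexposed = 255/544 = 0.46875; RR = 1.62574
OR/RR = 3.62985 / 1.62574 = 2.23274
The outcome is not rare, so the OR lies further from 1 than the RR.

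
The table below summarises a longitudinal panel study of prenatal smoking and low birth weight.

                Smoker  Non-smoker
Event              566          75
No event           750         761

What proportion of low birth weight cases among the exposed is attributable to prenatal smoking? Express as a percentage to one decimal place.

Reading the table with exposure as columns: a = 566 (Smoker, case), b = 750 (Smoker, non-case), c = 75 (Non-smoker, case), d = 761.
Risk in exposed = 566/1316 = 0.43009; risk in unexposed = 75/836 = 0.08971.
RR = 0.43009/0.08971 = 4.79408
AR% = (RR − 1)/RR × 100 = (4.79408 − 1)/4.79408 × 100 = 79.1410%

79.1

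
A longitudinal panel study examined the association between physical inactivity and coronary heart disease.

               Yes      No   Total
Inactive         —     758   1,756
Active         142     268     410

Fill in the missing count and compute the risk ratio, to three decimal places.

The missing cell is in the exposed row: 1756 − 758 = 998.
So a = 998, b = 758, c = 142, d = 268.
RR = [a/(a+b)] / [c/(c+d)] = (998/1756) / (142/410) = 0.56834/0.34634 = 1.64097

1.641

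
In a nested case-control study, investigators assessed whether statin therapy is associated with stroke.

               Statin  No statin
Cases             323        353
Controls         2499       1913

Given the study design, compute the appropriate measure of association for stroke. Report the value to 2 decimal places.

0.70

Reading the table with exposure as columns: a = 323 (Statin, case), b = 2499 (Statin, non-case), c = 353 (No statin, case), d = 1913.
This is a nested case-control study: participants were sampled on outcome status, so risks in the source population cannot be estimated directly — relative risk is not valid here. The odds ratio is the appropriate measure.
OR = (a·d)/(b·c) = (323 × 1913) / (2499 × 353) = 617899 / 882147 = 0.70045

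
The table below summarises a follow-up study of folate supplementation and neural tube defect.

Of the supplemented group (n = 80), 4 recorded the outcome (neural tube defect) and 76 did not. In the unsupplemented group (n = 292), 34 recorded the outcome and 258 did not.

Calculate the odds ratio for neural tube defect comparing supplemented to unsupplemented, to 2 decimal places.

0.40

From the description: a = 4, b = 76, c = 34, d = 258.
OR = (a·d)/(b·c) = (4 × 258) / (76 × 34) = 1032 / 2584 = 0.39938
Exposure is associated with lower odds of neural tube defect (OR = 0.40 < 1).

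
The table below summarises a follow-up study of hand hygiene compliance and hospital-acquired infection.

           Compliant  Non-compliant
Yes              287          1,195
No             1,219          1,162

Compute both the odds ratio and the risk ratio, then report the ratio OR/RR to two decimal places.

0.61

Reading the table with exposure as columns: a = 287 (Compliant, case), b = 1219 (Compliant, non-case), c = 1195 (Non-compliant, case), d = 1162.
OR = (287·1162)/(1219·1195) = 333494/1456705 = 0.22894
Risk in exposed = 287/1506 = 0.19057; risk in unexposed = 1195/2357 = 0.50700; RR = 0.37588
OR/RR = 0.22894 / 0.37588 = 0.60907
The outcome is not rare, so the OR lies further from 1 than the RR.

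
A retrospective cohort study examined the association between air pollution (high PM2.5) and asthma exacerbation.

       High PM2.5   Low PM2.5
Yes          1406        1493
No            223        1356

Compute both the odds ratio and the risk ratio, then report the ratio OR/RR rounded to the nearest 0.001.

Reading the table with exposure as columns: a = 1406 (High PM2.5, case), b = 223 (High PM2.5, non-case), c = 1493 (Low PM2.5, case), d = 1356.
OR = (1406·1356)/(223·1493) = 1906536/332939 = 5.72638
Risk in exposed = 1406/1629 = 0.86311; risk in unexposed = 1493/2849 = 0.52404; RR = 1.64701
OR/RR = 5.72638 / 1.64701 = 3.47683
The outcome is not rare, so the OR lies further from 1 than the RR.

3.477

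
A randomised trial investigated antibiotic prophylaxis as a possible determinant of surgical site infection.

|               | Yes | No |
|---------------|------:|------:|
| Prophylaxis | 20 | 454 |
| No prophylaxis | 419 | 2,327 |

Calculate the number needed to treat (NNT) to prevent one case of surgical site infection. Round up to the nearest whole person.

10

Risk in treated group = 20/474 = 0.04219; risk in control = 419/2746 = 0.15259.
Absolute risk reduction = 0.15259 − 0.04219 = 0.11039
NNT = 1 / ARR = 1 / 0.11039 = 9.059 → round up → 10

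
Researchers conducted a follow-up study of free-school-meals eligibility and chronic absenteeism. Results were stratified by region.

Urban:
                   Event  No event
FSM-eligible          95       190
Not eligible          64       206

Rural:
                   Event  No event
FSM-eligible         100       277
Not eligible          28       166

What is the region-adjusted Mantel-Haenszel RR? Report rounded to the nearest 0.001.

1.562

RR_MH = Σ(aᵢ·n₀ᵢ/nᵢ) / Σ(cᵢ·n₁ᵢ/nᵢ), with n₁ᵢ = aᵢ+bᵢ (exposed), n₀ᵢ = cᵢ+dᵢ (unexposed), nᵢ = n₁ᵢ+n₀ᵢ.
Stratum 1 (Urban): n₁ = 285, n₀ = 270, n = 555; a·n₀/n = 95·270/555 = 46.2162; c·n₁/n = 64·285/555 = 32.8649
Stratum 2 (Rural): n₁ = 377, n₀ = 194, n = 571; a·n₀/n = 100·194/571 = 33.9755; c·n₁/n = 28·377/571 = 18.4869
RR_MH = (46.2162 + 33.9755) / (32.8649 + 18.4869) = 80.1917 / 51.3517 = 1.56162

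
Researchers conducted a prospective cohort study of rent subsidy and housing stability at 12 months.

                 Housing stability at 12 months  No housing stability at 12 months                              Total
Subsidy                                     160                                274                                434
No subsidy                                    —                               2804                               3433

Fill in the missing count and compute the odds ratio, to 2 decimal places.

2.60

The missing cell is in the unexposed row: 3433 − 2804 = 629.
So a = 160, b = 274, c = 629, d = 2804.
OR = (a·d)/(b·c) = (160 × 2804) / (274 × 629) = 448640 / 172346 = 2.60314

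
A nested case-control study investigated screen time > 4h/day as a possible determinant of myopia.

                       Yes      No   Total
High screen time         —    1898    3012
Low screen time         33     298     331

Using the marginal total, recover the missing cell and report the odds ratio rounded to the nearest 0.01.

The missing cell is in the exposed row: 3012 − 1898 = 1114.
So a = 1114, b = 1898, c = 33, d = 298.
OR = (a·d)/(b·c) = (1114 × 298) / (1898 × 33) = 331972 / 62634 = 5.30019

5.30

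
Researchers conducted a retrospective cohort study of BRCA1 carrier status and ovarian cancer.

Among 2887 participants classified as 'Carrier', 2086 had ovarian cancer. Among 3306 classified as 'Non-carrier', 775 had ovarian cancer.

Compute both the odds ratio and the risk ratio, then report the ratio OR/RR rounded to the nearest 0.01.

2.76

From the description: a = 2086, b = 801, c = 775, d = 2531.
OR = (2086·2531)/(801·775) = 5279666/620775 = 8.50496
Risk in exposed = 2086/2887 = 0.72255; risk in unexposed = 775/3306 = 0.23442; RR = 3.08226
OR/RR = 8.50496 / 3.08226 = 2.75933
The outcome is not rare, so the OR lies further from 1 than the RR.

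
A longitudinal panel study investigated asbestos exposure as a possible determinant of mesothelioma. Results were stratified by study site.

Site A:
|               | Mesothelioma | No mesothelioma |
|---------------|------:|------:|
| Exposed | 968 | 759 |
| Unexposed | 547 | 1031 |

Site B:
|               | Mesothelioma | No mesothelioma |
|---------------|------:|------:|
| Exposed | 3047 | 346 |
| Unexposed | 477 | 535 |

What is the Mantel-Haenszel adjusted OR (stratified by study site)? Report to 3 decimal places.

OR_MH = Σ(aᵢdᵢ/nᵢ) / Σ(bᵢcᵢ/nᵢ), where nᵢ is the stratum total.
Stratum 1 (Site A): n = 3305; a·d/n = 968·1031/3305 = 301.9691; b·c/n = 759·547/3305 = 125.6197
Stratum 2 (Site B): n = 4405; a·d/n = 3047·535/4405 = 370.0670; b·c/n = 346·477/4405 = 37.4670
OR_MH = (301.9691 + 370.0670) / (125.6197 + 37.4670) = 672.0361 / 163.0866 = 4.12073

4.121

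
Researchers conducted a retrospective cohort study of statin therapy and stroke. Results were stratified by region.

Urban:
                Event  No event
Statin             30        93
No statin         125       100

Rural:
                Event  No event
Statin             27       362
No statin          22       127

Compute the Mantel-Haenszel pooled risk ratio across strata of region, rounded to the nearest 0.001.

0.447

RR_MH = Σ(aᵢ·n₀ᵢ/nᵢ) / Σ(cᵢ·n₁ᵢ/nᵢ), with n₁ᵢ = aᵢ+bᵢ (exposed), n₀ᵢ = cᵢ+dᵢ (unexposed), nᵢ = n₁ᵢ+n₀ᵢ.
Stratum 1 (Urban): n₁ = 123, n₀ = 225, n = 348; a·n₀/n = 30·225/348 = 19.3966; c·n₁/n = 125·123/348 = 44.1810
Stratum 2 (Rural): n₁ = 389, n₀ = 149, n = 538; a·n₀/n = 27·149/538 = 7.4777; c·n₁/n = 22·389/538 = 15.9071
RR_MH = (19.3966 + 7.4777) / (44.1810 + 15.9071) = 26.8742 / 60.0881 = 0.44725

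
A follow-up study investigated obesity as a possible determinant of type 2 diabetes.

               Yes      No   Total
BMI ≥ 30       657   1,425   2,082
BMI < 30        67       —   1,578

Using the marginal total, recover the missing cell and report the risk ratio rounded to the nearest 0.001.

The missing cell is in the unexposed row: 1578 − 67 = 1511.
So a = 657, b = 1425, c = 67, d = 1511.
RR = [a/(a+b)] / [c/(c+d)] = (657/2082) / (67/1578) = 0.31556/0.04246 = 7.43219

7.432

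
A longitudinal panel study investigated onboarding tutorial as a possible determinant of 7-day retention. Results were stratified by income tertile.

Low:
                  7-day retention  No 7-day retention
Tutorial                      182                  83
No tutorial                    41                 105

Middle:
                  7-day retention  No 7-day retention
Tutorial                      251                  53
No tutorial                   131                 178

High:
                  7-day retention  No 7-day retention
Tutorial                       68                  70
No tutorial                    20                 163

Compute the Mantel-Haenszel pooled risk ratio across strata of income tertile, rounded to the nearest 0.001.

2.299

RR_MH = Σ(aᵢ·n₀ᵢ/nᵢ) / Σ(cᵢ·n₁ᵢ/nᵢ), with n₁ᵢ = aᵢ+bᵢ (exposed), n₀ᵢ = cᵢ+dᵢ (unexposed), nᵢ = n₁ᵢ+n₀ᵢ.
Stratum 1 (Low): n₁ = 265, n₀ = 146, n = 411; a·n₀/n = 182·146/411 = 64.6521; c·n₁/n = 41·265/411 = 26.4355
Stratum 2 (Middle): n₁ = 304, n₀ = 309, n = 613; a·n₀/n = 251·309/613 = 126.5237; c·n₁/n = 131·304/613 = 64.9657
Stratum 3 (High): n₁ = 138, n₀ = 183, n = 321; a·n₀/n = 68·183/321 = 38.7664; c·n₁/n = 20·138/321 = 8.5981
RR_MH = (64.6521 + 126.5237 + 38.7664) / (26.4355 + 64.9657 + 8.5981) = 229.9421 / 99.9994 = 2.29943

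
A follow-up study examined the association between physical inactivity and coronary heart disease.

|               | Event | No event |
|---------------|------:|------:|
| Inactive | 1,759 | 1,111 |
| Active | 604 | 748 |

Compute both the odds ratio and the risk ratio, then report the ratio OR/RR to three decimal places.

1.429

Cells: a = 1759, b = 1111, c = 604, d = 748.
OR = (1759·748)/(1111·604) = 1315732/671044 = 1.96072
Risk in exposed = 1759/2870 = 0.61289; risk in unexposed = 604/1352 = 0.44675; RR = 1.37190
OR/RR = 1.96072 / 1.37190 = 1.42920
The outcome is not rare, so the OR lies further from 1 than the RR.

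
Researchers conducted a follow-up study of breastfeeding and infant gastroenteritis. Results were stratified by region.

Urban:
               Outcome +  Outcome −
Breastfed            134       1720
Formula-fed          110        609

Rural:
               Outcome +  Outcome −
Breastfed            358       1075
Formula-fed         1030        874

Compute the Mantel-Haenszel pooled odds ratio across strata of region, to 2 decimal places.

OR_MH = Σ(aᵢdᵢ/nᵢ) / Σ(bᵢcᵢ/nᵢ), where nᵢ is the stratum total.
Stratum 1 (Urban): n = 2573; a·d/n = 134·609/2573 = 31.7163; b·c/n = 1720·110/2573 = 73.5328
Stratum 2 (Rural): n = 3337; a·d/n = 358·874/3337 = 93.7645; b·c/n = 1075·1030/3337 = 331.8100
OR_MH = (31.7163 + 93.7645) / (73.5328 + 331.8100) = 125.4807 / 405.3429 = 0.30957

0.31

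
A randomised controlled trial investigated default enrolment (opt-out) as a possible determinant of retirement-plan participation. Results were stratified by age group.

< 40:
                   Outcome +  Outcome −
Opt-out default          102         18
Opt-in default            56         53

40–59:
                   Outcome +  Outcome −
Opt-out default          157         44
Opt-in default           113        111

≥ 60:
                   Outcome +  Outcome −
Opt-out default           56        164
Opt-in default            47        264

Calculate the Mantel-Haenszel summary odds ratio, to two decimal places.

OR_MH = Σ(aᵢdᵢ/nᵢ) / Σ(bᵢcᵢ/nᵢ), where nᵢ is the stratum total.
Stratum 1 (< 40): n = 229; a·d/n = 102·53/229 = 23.6070; b·c/n = 18·56/229 = 4.4017
Stratum 2 (40–59): n = 425; a·d/n = 157·111/425 = 41.0047; b·c/n = 44·113/425 = 11.6988
Stratum 3 (≥ 60): n = 531; a·d/n = 56·264/531 = 27.8418; b·c/n = 164·47/531 = 14.5160
OR_MH = (23.6070 + 41.0047 + 27.8418) / (4.4017 + 11.6988 + 14.5160) = 92.4535 / 30.6166 = 3.01972

3.02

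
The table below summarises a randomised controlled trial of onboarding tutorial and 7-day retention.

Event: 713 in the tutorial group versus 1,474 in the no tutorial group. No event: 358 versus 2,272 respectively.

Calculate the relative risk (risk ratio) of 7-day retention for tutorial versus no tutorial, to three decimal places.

1.692

From the description: a = 713, b = 358, c = 1474, d = 2272.
Risk in exposed = 713/1071 = 0.66573; risk in unexposed = 1474/3746 = 0.39349.
RR = 0.66573 / 0.39349 = 1.69188
The risk among the exposed is 1.69 times that among the unexposed.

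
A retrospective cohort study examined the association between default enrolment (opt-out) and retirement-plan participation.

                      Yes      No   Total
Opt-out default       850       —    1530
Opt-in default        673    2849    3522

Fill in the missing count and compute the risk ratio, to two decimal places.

The missing cell is in the exposed row: 1530 − 850 = 680.
So a = 850, b = 680, c = 673, d = 2849.
RR = [a/(a+b)] / [c/(c+d)] = (850/1530) / (673/3522) = 0.55556/0.19108 = 2.90738

2.91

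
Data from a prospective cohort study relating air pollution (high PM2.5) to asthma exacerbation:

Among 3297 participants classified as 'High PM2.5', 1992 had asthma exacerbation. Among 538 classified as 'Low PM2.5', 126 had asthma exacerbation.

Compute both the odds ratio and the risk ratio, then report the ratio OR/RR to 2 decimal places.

1.93

From the description: a = 1992, b = 1305, c = 126, d = 412.
OR = (1992·412)/(1305·126) = 820704/164430 = 4.99121
Risk in exposed = 1992/3297 = 0.60419; risk in unexposed = 126/538 = 0.23420; RR = 2.57978
OR/RR = 4.99121 / 2.57978 = 1.93474
The outcome is not rare, so the OR lies further from 1 than the RR.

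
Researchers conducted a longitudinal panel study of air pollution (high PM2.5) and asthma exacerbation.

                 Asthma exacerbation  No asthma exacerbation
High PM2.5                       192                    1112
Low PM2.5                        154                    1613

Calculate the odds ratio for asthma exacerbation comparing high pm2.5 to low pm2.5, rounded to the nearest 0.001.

1.808

Cells: a = 192, b = 1112, c = 154, d = 1613.
OR = (a·d)/(b·c) = (192 × 1613) / (1112 × 154) = 309696 / 171248 = 1.80846
The odds of asthma exacerbation are about 1.81 times as high in the high pm2.5 group.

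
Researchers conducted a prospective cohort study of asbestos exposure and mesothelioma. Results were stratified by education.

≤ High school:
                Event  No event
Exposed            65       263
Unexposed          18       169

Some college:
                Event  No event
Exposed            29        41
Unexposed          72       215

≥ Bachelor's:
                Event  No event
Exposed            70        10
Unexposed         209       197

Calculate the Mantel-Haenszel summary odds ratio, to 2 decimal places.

OR_MH = Σ(aᵢdᵢ/nᵢ) / Σ(bᵢcᵢ/nᵢ), where nᵢ is the stratum total.
Stratum 1 (≤ High school): n = 515; a·d/n = 65·169/515 = 21.3301; b·c/n = 263·18/515 = 9.1922
Stratum 2 (Some college): n = 357; a·d/n = 29·215/357 = 17.4650; b·c/n = 41·72/357 = 8.2689
Stratum 3 (≥ Bachelor's): n = 486; a·d/n = 70·197/486 = 28.3745; b·c/n = 10·209/486 = 4.3004
OR_MH = (21.3301 + 17.4650 + 28.3745) / (9.1922 + 8.2689 + 4.3004) = 67.1696 / 21.7616 = 3.08662

3.09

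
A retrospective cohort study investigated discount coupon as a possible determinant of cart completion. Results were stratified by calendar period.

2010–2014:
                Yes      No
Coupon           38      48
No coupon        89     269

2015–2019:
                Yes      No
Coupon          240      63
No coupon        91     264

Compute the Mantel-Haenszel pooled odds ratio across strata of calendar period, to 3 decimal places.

6.508

OR_MH = Σ(aᵢdᵢ/nᵢ) / Σ(bᵢcᵢ/nᵢ), where nᵢ is the stratum total.
Stratum 1 (2010–2014): n = 444; a·d/n = 38·269/444 = 23.0225; b·c/n = 48·89/444 = 9.6216
Stratum 2 (2015–2019): n = 658; a·d/n = 240·264/658 = 96.2918; b·c/n = 63·91/658 = 8.7128
OR_MH = (23.0225 + 96.2918) / (9.6216 + 8.7128) = 119.3143 / 18.3344 = 6.50768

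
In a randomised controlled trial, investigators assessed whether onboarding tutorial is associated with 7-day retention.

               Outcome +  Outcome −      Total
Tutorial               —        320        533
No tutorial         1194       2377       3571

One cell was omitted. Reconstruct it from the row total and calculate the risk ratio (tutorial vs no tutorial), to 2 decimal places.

1.20

The missing cell is in the exposed row: 533 − 320 = 213.
So a = 213, b = 320, c = 1194, d = 2377.
RR = [a/(a+b)] / [c/(c+d)] = (213/533) / (1194/3571) = 0.39962/0.33436 = 1.19519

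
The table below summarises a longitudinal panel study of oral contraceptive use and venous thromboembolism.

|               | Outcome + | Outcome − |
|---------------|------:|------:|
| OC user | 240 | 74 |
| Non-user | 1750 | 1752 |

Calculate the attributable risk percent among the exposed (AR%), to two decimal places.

34.62

Cells: a = 240, b = 74, c = 1750, d = 1752.
Risk in exposed = 240/314 = 0.76433; risk in unexposed = 1750/3502 = 0.49971.
RR = 0.76433/0.49971 = 1.52954
AR% = (RR − 1)/RR × 100 = (1.52954 − 1)/1.52954 × 100 = 34.6207%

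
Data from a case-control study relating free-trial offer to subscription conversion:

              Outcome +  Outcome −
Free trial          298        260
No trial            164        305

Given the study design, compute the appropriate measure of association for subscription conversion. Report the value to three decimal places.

2.132

Cells: a = 298, b = 260, c = 164, d = 305.
This is a case-control study: participants were sampled on outcome status, so risks in the source population cannot be estimated directly — relative risk is not valid here. The odds ratio is the appropriate measure.
OR = (a·d)/(b·c) = (298 × 305) / (260 × 164) = 90890 / 42640 = 2.13157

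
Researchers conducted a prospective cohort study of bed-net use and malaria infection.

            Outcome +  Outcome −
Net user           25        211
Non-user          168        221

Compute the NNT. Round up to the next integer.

Risk in treated group = 25/236 = 0.10593; risk in control = 168/389 = 0.43188.
Absolute risk reduction = 0.43188 − 0.10593 = 0.32594
NNT = 1 / ARR = 1 / 0.32594 = 3.068 → round up → 4

4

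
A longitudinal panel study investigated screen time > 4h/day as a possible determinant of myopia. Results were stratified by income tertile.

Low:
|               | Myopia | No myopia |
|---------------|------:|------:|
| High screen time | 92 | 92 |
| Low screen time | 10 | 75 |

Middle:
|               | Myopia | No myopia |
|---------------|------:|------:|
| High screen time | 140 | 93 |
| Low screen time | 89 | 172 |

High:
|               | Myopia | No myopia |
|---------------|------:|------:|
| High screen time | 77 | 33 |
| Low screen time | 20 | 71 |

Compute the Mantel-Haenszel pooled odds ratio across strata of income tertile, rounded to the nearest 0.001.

OR_MH = Σ(aᵢdᵢ/nᵢ) / Σ(bᵢcᵢ/nᵢ), where nᵢ is the stratum total.
Stratum 1 (Low): n = 269; a·d/n = 92·75/269 = 25.6506; b·c/n = 92·10/269 = 3.4201
Stratum 2 (Middle): n = 494; a·d/n = 140·172/494 = 48.7449; b·c/n = 93·89/494 = 16.7551
Stratum 3 (High): n = 201; a·d/n = 77·71/201 = 27.1990; b·c/n = 33·20/201 = 3.2836
OR_MH = (25.6506 + 48.7449 + 27.1990) / (3.4201 + 16.7551 + 3.2836) = 101.5945 / 23.4587 = 4.33078

4.331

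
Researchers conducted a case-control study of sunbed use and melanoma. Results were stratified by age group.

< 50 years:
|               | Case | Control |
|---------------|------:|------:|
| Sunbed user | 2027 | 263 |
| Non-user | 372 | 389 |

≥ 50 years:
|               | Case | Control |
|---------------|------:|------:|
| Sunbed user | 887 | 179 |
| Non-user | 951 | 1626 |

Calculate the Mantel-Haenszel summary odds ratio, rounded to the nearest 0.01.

8.30

OR_MH = Σ(aᵢdᵢ/nᵢ) / Σ(bᵢcᵢ/nᵢ), where nᵢ is the stratum total.
Stratum 1 (< 50 years): n = 3051; a·d/n = 2027·389/3051 = 258.4408; b·c/n = 263·372/3051 = 32.0669
Stratum 2 (≥ 50 years): n = 3643; a·d/n = 887·1626/3643 = 395.8995; b·c/n = 179·951/3643 = 46.7277
OR_MH = (258.4408 + 395.8995) / (32.0669 + 46.7277) = 654.3404 / 78.7946 = 8.30439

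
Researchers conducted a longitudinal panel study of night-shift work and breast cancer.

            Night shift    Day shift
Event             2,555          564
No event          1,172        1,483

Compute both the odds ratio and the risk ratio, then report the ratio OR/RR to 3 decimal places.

Reading the table with exposure as columns: a = 2555 (Night shift, case), b = 1172 (Night shift, non-case), c = 564 (Day shift, case), d = 1483.
OR = (2555·1483)/(1172·564) = 3789065/661008 = 5.73225
Risk in exposed = 2555/3727 = 0.68554; risk in unexposed = 564/2047 = 0.27553; RR = 2.48811
OR/RR = 5.73225 / 2.48811 = 2.30385
The outcome is not rare, so the OR lies further from 1 than the RR.

2.304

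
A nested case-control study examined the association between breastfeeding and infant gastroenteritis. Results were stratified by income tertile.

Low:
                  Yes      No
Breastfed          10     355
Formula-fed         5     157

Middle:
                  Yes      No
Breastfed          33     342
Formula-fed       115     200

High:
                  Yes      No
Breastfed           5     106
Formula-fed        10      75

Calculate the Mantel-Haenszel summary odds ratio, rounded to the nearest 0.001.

OR_MH = Σ(aᵢdᵢ/nᵢ) / Σ(bᵢcᵢ/nᵢ), where nᵢ is the stratum total.
Stratum 1 (Low): n = 527; a·d/n = 10·157/527 = 2.9791; b·c/n = 355·5/527 = 3.3681
Stratum 2 (Middle): n = 690; a·d/n = 33·200/690 = 9.5652; b·c/n = 342·115/690 = 57.0000
Stratum 3 (High): n = 196; a·d/n = 5·75/196 = 1.9133; b·c/n = 106·10/196 = 5.4082
OR_MH = (2.9791 + 9.5652 + 1.9133) / (3.3681 + 57.0000 + 5.4082) = 14.4576 / 65.7763 = 0.21980

0.220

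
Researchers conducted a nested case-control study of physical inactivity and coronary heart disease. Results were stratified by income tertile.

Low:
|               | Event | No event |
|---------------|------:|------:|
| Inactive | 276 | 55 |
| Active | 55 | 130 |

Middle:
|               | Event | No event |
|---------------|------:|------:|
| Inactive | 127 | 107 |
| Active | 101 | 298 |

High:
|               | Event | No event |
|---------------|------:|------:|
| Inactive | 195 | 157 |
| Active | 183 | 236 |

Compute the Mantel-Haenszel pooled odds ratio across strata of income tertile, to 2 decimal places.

3.14

OR_MH = Σ(aᵢdᵢ/nᵢ) / Σ(bᵢcᵢ/nᵢ), where nᵢ is the stratum total.
Stratum 1 (Low): n = 516; a·d/n = 276·130/516 = 69.5349; b·c/n = 55·55/516 = 5.8624
Stratum 2 (Middle): n = 633; a·d/n = 127·298/633 = 59.7883; b·c/n = 107·101/633 = 17.0727
Stratum 3 (High): n = 771; a·d/n = 195·236/771 = 59.6887; b·c/n = 157·183/771 = 37.2646
OR_MH = (69.5349 + 59.7883 + 59.6887) / (5.8624 + 17.0727 + 37.2646) = 189.0119 / 60.1997 = 3.13975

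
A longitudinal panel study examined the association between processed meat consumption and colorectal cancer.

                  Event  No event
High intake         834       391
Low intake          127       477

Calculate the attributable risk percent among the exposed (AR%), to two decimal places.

Cells: a = 834, b = 391, c = 127, d = 477.
Risk in exposed = 834/1225 = 0.68082; risk in unexposed = 127/604 = 0.21026.
RR = 0.68082/0.21026 = 3.23790
AR% = (RR − 1)/RR × 100 = (3.23790 − 1)/3.23790 × 100 = 69.1158%

69.12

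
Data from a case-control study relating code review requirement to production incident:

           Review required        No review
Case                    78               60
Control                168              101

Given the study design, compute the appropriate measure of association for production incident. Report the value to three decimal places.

0.782

Reading the table with exposure as columns: a = 78 (Review required, case), b = 168 (Review required, non-case), c = 60 (No review, case), d = 101.
This is a case-control study: participants were sampled on outcome status, so risks in the source population cannot be estimated directly — relative risk is not valid here. The odds ratio is the appropriate measure.
OR = (a·d)/(b·c) = (78 × 101) / (168 × 60) = 7878 / 10080 = 0.78155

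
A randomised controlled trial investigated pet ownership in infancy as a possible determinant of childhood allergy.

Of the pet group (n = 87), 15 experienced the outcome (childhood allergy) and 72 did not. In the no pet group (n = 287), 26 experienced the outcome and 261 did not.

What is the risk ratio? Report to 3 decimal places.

1.903

From the description: a = 15, b = 72, c = 26, d = 261.
Risk in exposed = 15/87 = 0.17241; risk in unexposed = 26/287 = 0.09059.
RR = 0.17241 / 0.09059 = 1.90318
The risk among the exposed is 1.90 times that among the unexposed.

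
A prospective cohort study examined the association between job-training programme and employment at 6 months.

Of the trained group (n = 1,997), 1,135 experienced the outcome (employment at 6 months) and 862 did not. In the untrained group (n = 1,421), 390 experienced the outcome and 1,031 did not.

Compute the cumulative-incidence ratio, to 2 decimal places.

2.07

From the description: a = 1135, b = 862, c = 390, d = 1031.
Risk in exposed = 1135/1997 = 0.56835; risk in unexposed = 390/1421 = 0.27445.
RR = 0.56835 / 0.27445 = 2.07084
The risk among the exposed is 2.07 times that among the unexposed.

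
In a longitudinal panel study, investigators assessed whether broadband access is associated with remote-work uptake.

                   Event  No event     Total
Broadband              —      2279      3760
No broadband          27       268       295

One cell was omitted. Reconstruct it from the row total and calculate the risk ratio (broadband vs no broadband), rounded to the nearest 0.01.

4.30

The missing cell is in the exposed row: 3760 − 2279 = 1481.
So a = 1481, b = 2279, c = 27, d = 268.
RR = [a/(a+b)] / [c/(c+d)] = (1481/3760) / (27/295) = 0.39388/0.09153 = 4.30354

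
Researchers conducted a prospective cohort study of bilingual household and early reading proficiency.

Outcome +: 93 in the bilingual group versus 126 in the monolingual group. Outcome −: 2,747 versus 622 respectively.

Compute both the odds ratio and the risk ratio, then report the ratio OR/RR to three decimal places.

0.860

From the description: a = 93, b = 2747, c = 126, d = 622.
OR = (93·622)/(2747·126) = 57846/346122 = 0.16713
Risk in exposed = 93/2840 = 0.03275; risk in unexposed = 126/748 = 0.16845; RR = 0.19440
OR/RR = 0.16713 / 0.19440 = 0.85970
The outcome is not rare, so the OR lies further from 1 than the RR.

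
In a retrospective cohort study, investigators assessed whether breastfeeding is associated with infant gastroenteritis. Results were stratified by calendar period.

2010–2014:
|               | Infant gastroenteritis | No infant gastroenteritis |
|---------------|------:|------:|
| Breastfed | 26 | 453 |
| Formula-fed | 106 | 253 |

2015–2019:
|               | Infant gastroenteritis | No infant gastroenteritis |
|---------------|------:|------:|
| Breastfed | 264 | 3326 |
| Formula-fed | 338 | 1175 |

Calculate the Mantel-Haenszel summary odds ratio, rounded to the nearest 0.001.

0.247

OR_MH = Σ(aᵢdᵢ/nᵢ) / Σ(bᵢcᵢ/nᵢ), where nᵢ is the stratum total.
Stratum 1 (2010–2014): n = 838; a·d/n = 26·253/838 = 7.8496; b·c/n = 453·106/838 = 57.3007
Stratum 2 (2015–2019): n = 5103; a·d/n = 264·1175/5103 = 60.7878; b·c/n = 3326·338/5103 = 220.2994
OR_MH = (7.8496 + 60.7878) / (57.3007 + 220.2994) = 68.6374 / 277.6001 = 0.24725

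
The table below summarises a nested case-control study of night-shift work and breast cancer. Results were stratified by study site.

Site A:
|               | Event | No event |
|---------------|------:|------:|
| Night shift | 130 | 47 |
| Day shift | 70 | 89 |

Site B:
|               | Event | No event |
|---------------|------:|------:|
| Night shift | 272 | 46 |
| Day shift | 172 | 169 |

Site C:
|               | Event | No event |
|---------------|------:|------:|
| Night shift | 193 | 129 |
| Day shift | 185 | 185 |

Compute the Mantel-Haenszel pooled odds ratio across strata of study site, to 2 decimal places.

OR_MH = Σ(aᵢdᵢ/nᵢ) / Σ(bᵢcᵢ/nᵢ), where nᵢ is the stratum total.
Stratum 1 (Site A): n = 336; a·d/n = 130·89/336 = 34.4345; b·c/n = 47·70/336 = 9.7917
Stratum 2 (Site B): n = 659; a·d/n = 272·169/659 = 69.7542; b·c/n = 46·172/659 = 12.0061
Stratum 3 (Site C): n = 692; a·d/n = 193·185/692 = 51.5968; b·c/n = 129·185/692 = 34.4870
OR_MH = (34.4345 + 69.7542 + 51.5968) / (9.7917 + 12.0061 + 34.4870) = 155.7855 / 56.2847 = 2.76781

2.77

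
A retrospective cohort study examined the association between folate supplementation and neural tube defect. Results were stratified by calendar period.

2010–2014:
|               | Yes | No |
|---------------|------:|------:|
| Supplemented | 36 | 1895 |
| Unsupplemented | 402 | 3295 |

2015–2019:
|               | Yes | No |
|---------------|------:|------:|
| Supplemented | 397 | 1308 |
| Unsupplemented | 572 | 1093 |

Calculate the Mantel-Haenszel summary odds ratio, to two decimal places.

OR_MH = Σ(aᵢdᵢ/nᵢ) / Σ(bᵢcᵢ/nᵢ), where nᵢ is the stratum total.
Stratum 1 (2010–2014): n = 5628; a·d/n = 36·3295/5628 = 21.0768; b·c/n = 1895·402/5628 = 135.3571
Stratum 2 (2015–2019): n = 3370; a·d/n = 397·1093/3370 = 128.7599; b·c/n = 1308·572/3370 = 222.0107
OR_MH = (21.0768 + 128.7599) / (135.3571 + 222.0107) = 149.8367 / 357.3678 = 0.41928

0.42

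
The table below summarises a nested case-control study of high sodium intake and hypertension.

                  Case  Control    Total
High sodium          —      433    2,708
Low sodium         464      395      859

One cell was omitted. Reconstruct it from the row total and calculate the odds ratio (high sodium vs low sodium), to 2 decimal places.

4.47

The missing cell is in the exposed row: 2708 − 433 = 2275.
So a = 2275, b = 433, c = 464, d = 395.
OR = (a·d)/(b·c) = (2275 × 395) / (433 × 464) = 898625 / 200912 = 4.47273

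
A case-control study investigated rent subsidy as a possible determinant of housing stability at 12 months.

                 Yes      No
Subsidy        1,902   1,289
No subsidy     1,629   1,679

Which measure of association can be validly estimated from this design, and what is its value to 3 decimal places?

1.521

Cells: a = 1902, b = 1289, c = 1629, d = 1679.
This is a case-control study: participants were sampled on outcome status, so risks in the source population cannot be estimated directly — relative risk is not valid here. The odds ratio is the appropriate measure.
OR = (a·d)/(b·c) = (1902 × 1679) / (1289 × 1629) = 3193458 / 2099781 = 1.52085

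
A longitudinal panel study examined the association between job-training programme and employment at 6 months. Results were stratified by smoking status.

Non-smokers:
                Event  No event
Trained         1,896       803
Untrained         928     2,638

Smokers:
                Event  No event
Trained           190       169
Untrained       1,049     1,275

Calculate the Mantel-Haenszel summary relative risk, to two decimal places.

2.30

RR_MH = Σ(aᵢ·n₀ᵢ/nᵢ) / Σ(cᵢ·n₁ᵢ/nᵢ), with n₁ᵢ = aᵢ+bᵢ (exposed), n₀ᵢ = cᵢ+dᵢ (unexposed), nᵢ = n₁ᵢ+n₀ᵢ.
Stratum 1 (Non-smokers): n₁ = 2699, n₀ = 3566, n = 6265; a·n₀/n = 1896·3566/6265 = 1079.1917; c·n₁/n = 928·2699/6265 = 399.7880
Stratum 2 (Smokers): n₁ = 359, n₀ = 2324, n = 2683; a·n₀/n = 190·2324/2683 = 164.5770; c·n₁/n = 1049·359/2683 = 140.3619
RR_MH = (1079.1917 + 164.5770) / (399.7880 + 140.3619) = 1243.7687 / 540.1499 = 2.30264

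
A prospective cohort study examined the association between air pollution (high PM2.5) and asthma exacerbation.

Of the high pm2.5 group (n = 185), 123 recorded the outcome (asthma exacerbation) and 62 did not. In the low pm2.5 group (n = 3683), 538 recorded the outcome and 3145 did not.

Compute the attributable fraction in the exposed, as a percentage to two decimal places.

From the description: a = 123, b = 62, c = 538, d = 3145.
Risk in exposed = 123/185 = 0.66486; risk in unexposed = 538/3683 = 0.14608.
RR = 0.66486/0.14608 = 4.55148
AR% = (RR − 1)/RR × 100 = (4.55148 − 1)/4.55148 × 100 = 78.0291%

78.03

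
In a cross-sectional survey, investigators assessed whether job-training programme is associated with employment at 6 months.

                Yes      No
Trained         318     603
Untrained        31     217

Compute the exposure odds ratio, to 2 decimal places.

Cells: a = 318, b = 603, c = 31, d = 217.
OR = (a·d)/(b·c) = (318 × 217) / (603 × 31) = 69006 / 18693 = 3.69154
The odds of employment at 6 months are about 3.69 times as high in the trained group.

3.69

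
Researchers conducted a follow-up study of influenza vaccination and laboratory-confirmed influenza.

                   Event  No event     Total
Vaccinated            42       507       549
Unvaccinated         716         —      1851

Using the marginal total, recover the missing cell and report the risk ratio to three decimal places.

0.198

The missing cell is in the unexposed row: 1851 − 716 = 1135.
So a = 42, b = 507, c = 716, d = 1135.
RR = [a/(a+b)] / [c/(c+d)] = (42/549) / (716/1851) = 0.07650/0.38682 = 0.19777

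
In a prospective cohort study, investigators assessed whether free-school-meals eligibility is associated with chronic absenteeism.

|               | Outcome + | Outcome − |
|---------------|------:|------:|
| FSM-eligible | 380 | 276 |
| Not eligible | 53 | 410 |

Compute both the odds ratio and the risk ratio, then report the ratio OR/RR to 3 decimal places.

Cells: a = 380, b = 276, c = 53, d = 410.
OR = (380·410)/(276·53) = 155800/14628 = 10.65081
Risk in exposed = 380/656 = 0.57927; risk in unexposed = 53/463 = 0.11447; RR = 5.06040
OR/RR = 10.65081 / 5.06040 = 2.10474
The outcome is not rare, so the OR lies further from 1 than the RR.

2.105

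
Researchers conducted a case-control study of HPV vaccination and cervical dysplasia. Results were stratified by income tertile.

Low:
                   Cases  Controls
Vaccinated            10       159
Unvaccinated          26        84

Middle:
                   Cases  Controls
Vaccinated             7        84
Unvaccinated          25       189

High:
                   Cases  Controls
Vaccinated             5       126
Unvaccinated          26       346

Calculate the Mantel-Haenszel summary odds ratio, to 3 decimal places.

OR_MH = Σ(aᵢdᵢ/nᵢ) / Σ(bᵢcᵢ/nᵢ), where nᵢ is the stratum total.
Stratum 1 (Low): n = 279; a·d/n = 10·84/279 = 3.0108; b·c/n = 159·26/279 = 14.8172
Stratum 2 (Middle): n = 305; a·d/n = 7·189/305 = 4.3377; b·c/n = 84·25/305 = 6.8852
Stratum 3 (High): n = 503; a·d/n = 5·346/503 = 3.4394; b·c/n = 126·26/503 = 6.5129
OR_MH = (3.0108 + 4.3377 + 3.4394) / (14.8172 + 6.8852 + 6.5129) = 10.7878 / 28.2154 = 0.38234

0.382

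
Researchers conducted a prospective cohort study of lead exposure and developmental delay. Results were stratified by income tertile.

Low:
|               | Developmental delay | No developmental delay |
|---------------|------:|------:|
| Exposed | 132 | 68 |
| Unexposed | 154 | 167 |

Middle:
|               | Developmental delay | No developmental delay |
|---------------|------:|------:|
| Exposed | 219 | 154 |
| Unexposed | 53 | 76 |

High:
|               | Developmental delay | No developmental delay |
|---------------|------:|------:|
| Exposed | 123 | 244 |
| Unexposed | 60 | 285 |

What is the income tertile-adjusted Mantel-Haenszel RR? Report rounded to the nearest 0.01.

RR_MH = Σ(aᵢ·n₀ᵢ/nᵢ) / Σ(cᵢ·n₁ᵢ/nᵢ), with n₁ᵢ = aᵢ+bᵢ (exposed), n₀ᵢ = cᵢ+dᵢ (unexposed), nᵢ = n₁ᵢ+n₀ᵢ.
Stratum 1 (Low): n₁ = 200, n₀ = 321, n = 521; a·n₀/n = 132·321/521 = 81.3282; c·n₁/n = 154·200/521 = 59.1171
Stratum 2 (Middle): n₁ = 373, n₀ = 129, n = 502; a·n₀/n = 219·129/502 = 56.2769; c·n₁/n = 53·373/502 = 39.3805
Stratum 3 (High): n₁ = 367, n₀ = 345, n = 712; a·n₀/n = 123·345/712 = 59.5997; c·n₁/n = 60·367/712 = 30.9270
RR_MH = (81.3282 + 56.2769 + 59.5997) / (59.1171 + 39.3805 + 30.9270) = 197.2048 / 129.4245 = 1.52371

1.52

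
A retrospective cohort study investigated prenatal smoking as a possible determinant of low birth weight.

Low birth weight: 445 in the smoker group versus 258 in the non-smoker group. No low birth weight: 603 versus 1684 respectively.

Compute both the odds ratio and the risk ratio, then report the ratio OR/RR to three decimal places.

From the description: a = 445, b = 603, c = 258, d = 1684.
OR = (445·1684)/(603·258) = 749380/155574 = 4.81687
Risk in exposed = 445/1048 = 0.42462; risk in unexposed = 258/1942 = 0.13285; RR = 3.19616
OR/RR = 4.81687 / 3.19616 = 1.50708
The outcome is not rare, so the OR lies further from 1 than the RR.

1.507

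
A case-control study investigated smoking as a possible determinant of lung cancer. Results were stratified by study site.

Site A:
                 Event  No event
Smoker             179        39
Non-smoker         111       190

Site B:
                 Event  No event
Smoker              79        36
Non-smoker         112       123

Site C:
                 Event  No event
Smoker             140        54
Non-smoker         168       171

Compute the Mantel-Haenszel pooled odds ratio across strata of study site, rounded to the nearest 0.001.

OR_MH = Σ(aᵢdᵢ/nᵢ) / Σ(bᵢcᵢ/nᵢ), where nᵢ is the stratum total.
Stratum 1 (Site A): n = 519; a·d/n = 179·190/519 = 65.5299; b·c/n = 39·111/519 = 8.3410
Stratum 2 (Site B): n = 350; a·d/n = 79·123/350 = 27.7629; b·c/n = 36·112/350 = 11.5200
Stratum 3 (Site C): n = 533; a·d/n = 140·171/533 = 44.9156; b·c/n = 54·168/533 = 17.0206
OR_MH = (65.5299 + 27.7629 + 44.9156) / (8.3410 + 11.5200 + 17.0206) = 138.2083 / 36.8817 = 3.74734

3.747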